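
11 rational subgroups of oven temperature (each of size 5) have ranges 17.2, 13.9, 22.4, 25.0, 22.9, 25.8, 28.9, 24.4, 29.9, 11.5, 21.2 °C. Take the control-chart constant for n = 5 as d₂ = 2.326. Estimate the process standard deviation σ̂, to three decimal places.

R̄ = (17.2 + 13.9 + 22.4 + 25.0 + 22.9 + 25.8 + 28.9 + 24.4 + 29.9 + 11.5 + 21.2) / 11 = 22.1000
σ̂ = R̄ / d₂ = 22.1000 / 2.326 = 9.5013

9.501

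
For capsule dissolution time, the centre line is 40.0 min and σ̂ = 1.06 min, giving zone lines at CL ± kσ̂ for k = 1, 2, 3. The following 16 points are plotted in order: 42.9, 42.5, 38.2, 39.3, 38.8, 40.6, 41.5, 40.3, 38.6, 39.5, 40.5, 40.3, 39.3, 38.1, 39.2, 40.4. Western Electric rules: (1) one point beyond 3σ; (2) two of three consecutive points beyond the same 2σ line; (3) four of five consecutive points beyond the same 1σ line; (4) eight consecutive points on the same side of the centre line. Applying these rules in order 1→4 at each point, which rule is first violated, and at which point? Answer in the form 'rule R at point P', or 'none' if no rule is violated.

Zone of each point (C = within 1σ̂, B = 1σ̂–2σ̂, A = 2σ̂–3σ̂, * = beyond 3σ̂; sign = side of CL): 1:+A, 2:+A, 3:-B, 4:-C, 5:-B, 6:+C, 7:+B, 8:+C, 9:-B, 10:-C, 11:+C, 12:+C, 13:-C, 14:-B, 15:-C, 16:+C
Rule 2 (two of three consecutive points beyond the same 2σ limit) is satisfied at point 2.

rule 2 at point 2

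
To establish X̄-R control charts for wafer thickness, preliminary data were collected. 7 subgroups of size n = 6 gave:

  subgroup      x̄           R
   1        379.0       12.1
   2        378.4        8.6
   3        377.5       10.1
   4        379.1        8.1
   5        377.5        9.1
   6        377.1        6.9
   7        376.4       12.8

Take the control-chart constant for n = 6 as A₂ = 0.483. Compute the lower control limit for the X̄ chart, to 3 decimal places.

373.186

X̄̄ = (379.0 + 378.4 + 377.5 + 379.1 + 377.5 + 377.1 + 376.4) / 7 = 2645.0000 / 7 = 377.8571
R̄ = (12.1 + 8.6 + 10.1 + 8.1 + 9.1 + 6.9 + 12.8) / 7 = 67.7000 / 7 = 9.6714
LCL = X̄̄ − A₂·R̄ = 377.8571 − 0.483 × 9.6714 = 373.1858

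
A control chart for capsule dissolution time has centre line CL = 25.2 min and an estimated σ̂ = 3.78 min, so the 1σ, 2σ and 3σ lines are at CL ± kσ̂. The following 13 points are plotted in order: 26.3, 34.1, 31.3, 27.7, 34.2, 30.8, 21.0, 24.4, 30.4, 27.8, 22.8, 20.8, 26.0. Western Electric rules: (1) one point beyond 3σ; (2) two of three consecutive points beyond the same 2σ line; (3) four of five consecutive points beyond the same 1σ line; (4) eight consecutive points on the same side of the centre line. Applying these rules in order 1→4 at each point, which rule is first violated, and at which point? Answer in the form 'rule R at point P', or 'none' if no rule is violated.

rule 3 at point 6

Zone of each point (C = within 1σ̂, B = 1σ̂–2σ̂, A = 2σ̂–3σ̂, * = beyond 3σ̂; sign = side of CL): 1:+C, 2:+A, 3:+B, 4:+C, 5:+A, 6:+B, 7:-B, 8:-C, 9:+B, 10:+C, 11:-C, 12:-B, 13:+C
Rule 3 (four of five consecutive points beyond the same 1σ limit) is satisfied at point 6.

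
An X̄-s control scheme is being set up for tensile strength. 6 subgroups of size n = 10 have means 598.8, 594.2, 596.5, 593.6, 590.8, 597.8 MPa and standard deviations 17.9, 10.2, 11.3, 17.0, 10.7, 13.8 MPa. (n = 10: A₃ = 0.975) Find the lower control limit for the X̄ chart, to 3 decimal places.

582.137

X̄̄ = (598.8 + 594.2 + 596.5 + 593.6 + 590.8 + 597.8) / 6 = 595.2833
s̄ = (17.9 + 10.2 + 11.3 + 17.0 + 10.7 + 13.8) / 6 = 13.4833
LCL = X̄̄ − A₃·s̄ = 595.2833 − 0.975 × 13.4833 = 582.1371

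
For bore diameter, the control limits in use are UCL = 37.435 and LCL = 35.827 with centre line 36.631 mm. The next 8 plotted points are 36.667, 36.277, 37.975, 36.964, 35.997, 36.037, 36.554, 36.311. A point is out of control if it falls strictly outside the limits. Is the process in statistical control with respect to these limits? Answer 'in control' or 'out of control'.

out of control

Compare each point to [35.827, 37.435]: sample 3 = 37.975 > UCL.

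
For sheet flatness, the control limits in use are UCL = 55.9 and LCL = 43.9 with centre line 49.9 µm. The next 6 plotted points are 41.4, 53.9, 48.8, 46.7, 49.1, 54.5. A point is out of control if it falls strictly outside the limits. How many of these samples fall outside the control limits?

1

Compare each point to [43.9, 55.9]: sample 1 = 41.4 < LCL.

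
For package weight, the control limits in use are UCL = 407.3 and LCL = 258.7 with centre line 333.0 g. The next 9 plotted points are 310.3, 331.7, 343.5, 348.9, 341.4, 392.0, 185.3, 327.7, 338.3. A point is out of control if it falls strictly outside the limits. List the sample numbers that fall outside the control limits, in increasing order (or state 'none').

Compare each point to [258.7, 407.3]: sample 7 = 185.3 < LCL.

7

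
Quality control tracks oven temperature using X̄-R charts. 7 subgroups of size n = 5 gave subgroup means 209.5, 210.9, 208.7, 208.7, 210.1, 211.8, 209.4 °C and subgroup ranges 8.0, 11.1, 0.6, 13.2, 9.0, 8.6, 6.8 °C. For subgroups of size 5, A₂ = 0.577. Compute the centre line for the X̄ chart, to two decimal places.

209.87

X̄̄ = (209.5 + 210.9 + 208.7 + 208.7 + 210.1 + 211.8 + 209.4) / 7 = 1469.1000 / 7 = 209.8714
CL = X̄̄ = 209.8714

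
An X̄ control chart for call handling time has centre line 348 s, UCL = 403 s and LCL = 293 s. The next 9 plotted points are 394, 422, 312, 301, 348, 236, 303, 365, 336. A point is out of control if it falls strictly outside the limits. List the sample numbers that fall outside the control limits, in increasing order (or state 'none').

2, 6

Compare each point to [293, 403]: sample 2 = 422 > UCL; sample 6 = 236 < LCL.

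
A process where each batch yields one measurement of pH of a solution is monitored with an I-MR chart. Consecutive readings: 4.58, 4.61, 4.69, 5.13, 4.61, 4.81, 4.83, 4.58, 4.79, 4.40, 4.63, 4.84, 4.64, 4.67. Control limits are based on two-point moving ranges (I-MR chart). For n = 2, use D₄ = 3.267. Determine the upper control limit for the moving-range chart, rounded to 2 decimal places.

Moving ranges: 0.03, 0.08, 0.44, 0.52, 0.20, 0.02, 0.25, 0.21, 0.39, 0.23, 0.21, 0.20, 0.03; M̄R̄ = 2.8100 / 13 = 0.2162
UCL_MR = D₄·M̄R̄ = 3.267 × 0.2162 = 0.7062

0.71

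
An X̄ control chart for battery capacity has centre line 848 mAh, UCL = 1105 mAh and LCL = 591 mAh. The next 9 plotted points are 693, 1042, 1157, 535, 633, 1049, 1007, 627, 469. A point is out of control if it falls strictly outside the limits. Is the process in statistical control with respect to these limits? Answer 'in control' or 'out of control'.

Compare each point to [591, 1105]: sample 3 = 1157 > UCL; sample 4 = 535 < LCL; sample 9 = 469 < LCL.

out of control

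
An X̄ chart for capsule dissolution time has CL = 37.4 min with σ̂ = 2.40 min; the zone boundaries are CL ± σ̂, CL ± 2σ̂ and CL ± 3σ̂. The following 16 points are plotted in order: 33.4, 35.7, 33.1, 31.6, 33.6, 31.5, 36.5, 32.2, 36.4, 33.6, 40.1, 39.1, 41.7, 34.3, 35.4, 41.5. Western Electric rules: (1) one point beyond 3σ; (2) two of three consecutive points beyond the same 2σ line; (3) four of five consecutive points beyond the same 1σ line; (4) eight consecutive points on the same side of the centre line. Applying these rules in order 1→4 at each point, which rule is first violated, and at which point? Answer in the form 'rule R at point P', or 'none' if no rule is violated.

rule 3 at point 5

Zone of each point (C = within 1σ̂, B = 1σ̂–2σ̂, A = 2σ̂–3σ̂, * = beyond 3σ̂; sign = side of CL): 1:-B, 2:-C, 3:-B, 4:-A, 5:-B, 6:-A, 7:-C, 8:-A, 9:-C, 10:-B, 11:+B, 12:+C, 13:+B, 14:-B, 15:-C, 16:+B
Rule 3 (four of five consecutive points beyond the same 1σ limit) is satisfied at point 5.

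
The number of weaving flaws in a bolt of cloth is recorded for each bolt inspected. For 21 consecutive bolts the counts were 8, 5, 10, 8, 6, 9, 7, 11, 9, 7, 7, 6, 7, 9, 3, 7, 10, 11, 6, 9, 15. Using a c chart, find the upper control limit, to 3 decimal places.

16.631

c̄ = (8 + 5 + 10 + 8 + 6 + 9 + 7 + 11 + 9 + 7 + 7 + 6 + 7 + 9 + 3 + 7 + 10 + 11 + 6 + 9 + 15) / 21 = 170 / 21 = 8.0952
UCL = c̄ + 3√c̄ = 8.0952 + 3 × √8.0952 = 8.0952 + 3 × 2.8452 = 16.6309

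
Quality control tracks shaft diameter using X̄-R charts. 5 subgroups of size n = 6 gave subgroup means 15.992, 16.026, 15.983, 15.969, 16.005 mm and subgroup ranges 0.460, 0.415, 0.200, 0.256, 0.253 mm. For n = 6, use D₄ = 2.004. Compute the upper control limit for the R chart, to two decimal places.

0.63

R̄ = (0.460 + 0.415 + 0.200 + 0.256 + 0.253) / 5 = 1.5840 / 5 = 0.3168
UCL_R = D₄·R̄ = 2.004 × 0.3168 = 0.6349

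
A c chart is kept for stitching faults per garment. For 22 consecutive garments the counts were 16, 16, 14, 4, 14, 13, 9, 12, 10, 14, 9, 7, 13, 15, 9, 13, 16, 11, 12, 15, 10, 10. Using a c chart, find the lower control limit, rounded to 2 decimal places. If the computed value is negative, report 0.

c̄ = (16 + 16 + 14 + 4 + 14 + 13 + 9 + 12 + 10 + 14 + 9 + 7 + 13 + 15 + 9 + 13 + 16 + 11 + 12 + 15 + 10 + 10) / 22 = 262 / 22 = 11.9091
LCL = c̄ − 3√c̄ = 11.9091 − 3 × 3.4510 = 1.5562

1.56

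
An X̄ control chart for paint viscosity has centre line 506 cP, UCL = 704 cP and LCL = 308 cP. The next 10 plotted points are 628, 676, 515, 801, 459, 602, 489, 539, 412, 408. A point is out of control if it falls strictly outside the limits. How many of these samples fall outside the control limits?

Compare each point to [308, 704]: sample 4 = 801 > UCL.

1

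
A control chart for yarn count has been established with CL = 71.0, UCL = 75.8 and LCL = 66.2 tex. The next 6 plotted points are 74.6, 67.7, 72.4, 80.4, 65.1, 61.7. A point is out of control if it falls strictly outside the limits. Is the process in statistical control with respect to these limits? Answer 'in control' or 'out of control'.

out of control

Compare each point to [66.2, 75.8]: sample 4 = 80.4 > UCL; sample 5 = 65.1 < LCL; sample 6 = 61.7 < LCL.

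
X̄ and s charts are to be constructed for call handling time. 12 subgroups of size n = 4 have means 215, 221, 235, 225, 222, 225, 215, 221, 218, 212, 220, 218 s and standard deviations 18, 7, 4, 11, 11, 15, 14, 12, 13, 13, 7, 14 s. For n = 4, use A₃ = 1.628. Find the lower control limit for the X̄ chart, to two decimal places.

X̄̄ = (215 + 221 + 235 + 225 + 222 + 225 + 215 + 221 + 218 + 212 + 220 + 218) / 12 = 220.5833
s̄ = (18 + 7 + 4 + 11 + 11 + 15 + 14 + 12 + 13 + 13 + 7 + 14) / 12 = 11.5833
LCL = X̄̄ − A₃·s̄ = 220.5833 − 1.628 × 11.5833 = 201.7257

201.73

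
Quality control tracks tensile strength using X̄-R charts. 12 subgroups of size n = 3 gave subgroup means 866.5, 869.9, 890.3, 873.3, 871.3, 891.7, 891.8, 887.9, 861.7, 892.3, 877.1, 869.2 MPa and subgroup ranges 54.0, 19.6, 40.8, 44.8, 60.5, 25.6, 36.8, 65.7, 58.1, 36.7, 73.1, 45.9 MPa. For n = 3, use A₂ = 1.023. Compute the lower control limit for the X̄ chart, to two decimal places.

830.71

X̄̄ = (866.5 + 869.9 + 890.3 + 873.3 + 871.3 + 891.7 + 891.8 + 887.9 + 861.7 + 892.3 + 877.1 + 869.2) / 12 = 10543.0000 / 12 = 878.5833
R̄ = (54.0 + 19.6 + 40.8 + 44.8 + 60.5 + 25.6 + 36.8 + 65.7 + 58.1 + 36.7 + 73.1 + 45.9) / 12 = 561.6000 / 12 = 46.8000
LCL = X̄̄ − A₂·R̄ = 878.5833 − 1.023 × 46.8000 = 830.7069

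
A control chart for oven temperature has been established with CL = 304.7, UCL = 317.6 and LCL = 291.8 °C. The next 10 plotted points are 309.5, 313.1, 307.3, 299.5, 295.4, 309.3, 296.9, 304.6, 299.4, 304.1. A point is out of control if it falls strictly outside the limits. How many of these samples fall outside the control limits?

0

All 10 points lie within [291.8, 317.6].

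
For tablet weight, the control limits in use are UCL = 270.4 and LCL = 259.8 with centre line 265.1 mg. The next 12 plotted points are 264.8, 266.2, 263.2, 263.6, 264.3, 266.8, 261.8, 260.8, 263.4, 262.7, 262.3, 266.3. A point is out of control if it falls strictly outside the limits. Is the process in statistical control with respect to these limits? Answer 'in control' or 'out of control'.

All 12 points lie within [259.8, 270.4].

in control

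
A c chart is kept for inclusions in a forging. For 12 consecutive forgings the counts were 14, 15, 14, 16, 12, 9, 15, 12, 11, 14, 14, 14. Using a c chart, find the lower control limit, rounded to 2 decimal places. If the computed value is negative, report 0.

c̄ = (14 + 15 + 14 + 16 + 12 + 9 + 15 + 12 + 11 + 14 + 14 + 14) / 12 = 160 / 12 = 13.3333
LCL = c̄ − 3√c̄ = 13.3333 − 3 × 3.6515 = 2.3789

2.38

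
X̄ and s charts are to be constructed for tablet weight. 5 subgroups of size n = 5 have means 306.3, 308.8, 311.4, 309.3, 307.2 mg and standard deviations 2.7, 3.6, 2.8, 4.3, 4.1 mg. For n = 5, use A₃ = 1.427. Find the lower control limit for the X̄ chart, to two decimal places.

X̄̄ = (306.3 + 308.8 + 311.4 + 309.3 + 307.2) / 5 = 308.6000
s̄ = (2.7 + 3.6 + 2.8 + 4.3 + 4.1) / 5 = 3.5000
LCL = X̄̄ − A₃·s̄ = 308.6000 − 1.427 × 3.5000 = 303.6055

303.61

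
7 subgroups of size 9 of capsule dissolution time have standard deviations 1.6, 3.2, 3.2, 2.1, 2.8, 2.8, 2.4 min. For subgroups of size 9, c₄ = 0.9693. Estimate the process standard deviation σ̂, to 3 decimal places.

s̄ = (1.6 + 3.2 + 3.2 + 2.1 + 2.8 + 2.8 + 2.4) / 7 = 2.5857
σ̂ = s̄ / c₄ = 2.5857 / 0.9693 = 2.6676

2.668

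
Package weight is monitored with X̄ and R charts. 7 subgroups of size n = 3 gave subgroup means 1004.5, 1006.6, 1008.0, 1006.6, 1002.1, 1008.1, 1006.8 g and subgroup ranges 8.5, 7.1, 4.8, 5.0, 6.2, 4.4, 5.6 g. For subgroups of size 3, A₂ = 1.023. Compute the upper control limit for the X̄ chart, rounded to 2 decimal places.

X̄̄ = (1004.5 + 1006.6 + 1008.0 + 1006.6 + 1002.1 + 1008.1 + 1006.8) / 7 = 7042.7000 / 7 = 1006.1000
R̄ = (8.5 + 7.1 + 4.8 + 5.0 + 6.2 + 4.4 + 5.6) / 7 = 41.6000 / 7 = 5.9429
UCL = X̄̄ + A₂·R̄ = 1006.1000 + 1.023 × 5.9429 = 1012.1795

1012.18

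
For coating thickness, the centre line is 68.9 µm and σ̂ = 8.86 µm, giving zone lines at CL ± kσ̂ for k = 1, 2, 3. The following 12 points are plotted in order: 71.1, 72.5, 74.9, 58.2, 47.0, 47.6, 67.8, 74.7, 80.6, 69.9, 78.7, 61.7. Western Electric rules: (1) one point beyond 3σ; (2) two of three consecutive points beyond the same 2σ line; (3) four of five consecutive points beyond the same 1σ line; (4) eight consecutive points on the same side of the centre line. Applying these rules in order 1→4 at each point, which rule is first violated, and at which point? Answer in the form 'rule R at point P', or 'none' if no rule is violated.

rule 2 at point 6

Zone of each point (C = within 1σ̂, B = 1σ̂–2σ̂, A = 2σ̂–3σ̂, * = beyond 3σ̂; sign = side of CL): 1:+C, 2:+C, 3:+C, 4:-B, 5:-A, 6:-A, 7:-C, 8:+C, 9:+B, 10:+C, 11:+B, 12:-C
Rule 2 (two of three consecutive points beyond the same 2σ limit) is satisfied at point 6.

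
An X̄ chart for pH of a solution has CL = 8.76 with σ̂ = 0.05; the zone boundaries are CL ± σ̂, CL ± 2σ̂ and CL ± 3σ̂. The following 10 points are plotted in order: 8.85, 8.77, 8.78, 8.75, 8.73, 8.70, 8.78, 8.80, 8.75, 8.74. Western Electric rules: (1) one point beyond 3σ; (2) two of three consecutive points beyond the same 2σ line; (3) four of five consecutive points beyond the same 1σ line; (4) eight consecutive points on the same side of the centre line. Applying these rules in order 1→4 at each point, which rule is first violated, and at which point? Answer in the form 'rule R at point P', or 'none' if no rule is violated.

none

Zone of each point (C = within 1σ̂, B = 1σ̂–2σ̂, A = 2σ̂–3σ̂, * = beyond 3σ̂; sign = side of CL): 1:+B, 2:+C, 3:+C, 4:-C, 5:-C, 6:-B, 7:+C, 8:+C, 9:-C, 10:-C
No rule fires across all 10 points.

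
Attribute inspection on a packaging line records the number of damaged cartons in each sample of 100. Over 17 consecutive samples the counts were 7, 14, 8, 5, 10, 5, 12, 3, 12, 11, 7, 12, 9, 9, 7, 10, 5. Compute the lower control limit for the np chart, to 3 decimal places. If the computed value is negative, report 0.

p̄ = Σdᵢ / (k·n) = 146 / (17 × 100) = 0.08588
LCL = np̄ − 3·√(np̄(1−p̄)) = 8.5882 − 3 × 2.8019 = 0.1825

0.183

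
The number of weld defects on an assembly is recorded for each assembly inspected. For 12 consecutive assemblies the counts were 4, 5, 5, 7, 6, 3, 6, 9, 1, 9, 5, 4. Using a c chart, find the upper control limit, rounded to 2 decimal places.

c̄ = (4 + 5 + 5 + 7 + 6 + 3 + 6 + 9 + 1 + 9 + 5 + 4) / 12 = 64 / 12 = 5.3333
UCL = c̄ + 3√c̄ = 5.3333 + 3 × √5.3333 = 5.3333 + 3 × 2.3094 = 12.2615

12.26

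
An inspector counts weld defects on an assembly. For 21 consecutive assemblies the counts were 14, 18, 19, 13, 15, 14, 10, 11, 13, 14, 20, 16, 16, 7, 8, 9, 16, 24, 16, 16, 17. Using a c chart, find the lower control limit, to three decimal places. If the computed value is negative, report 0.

3.120

c̄ = (14 + 18 + 19 + 13 + 15 + 14 + 10 + 11 + 13 + 14 + 20 + 16 + 16 + 7 + 8 + 9 + 16 + 24 + 16 + 16 + 17) / 21 = 306 / 21 = 14.5714
LCL = c̄ − 3√c̄ = 14.5714 − 3 × 3.8173 = 3.1197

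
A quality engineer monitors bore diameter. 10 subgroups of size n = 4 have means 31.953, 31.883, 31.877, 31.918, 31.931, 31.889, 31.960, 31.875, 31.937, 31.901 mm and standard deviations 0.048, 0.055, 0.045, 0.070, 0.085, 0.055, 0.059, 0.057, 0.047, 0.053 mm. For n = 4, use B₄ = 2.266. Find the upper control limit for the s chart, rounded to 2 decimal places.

s̄ = (0.048 + 0.055 + 0.045 + 0.070 + 0.085 + 0.055 + 0.059 + 0.057 + 0.047 + 0.053) / 10 = 0.0574
UCL_s = B₄·s̄ = 2.266 × 0.0574 = 0.1301

0.13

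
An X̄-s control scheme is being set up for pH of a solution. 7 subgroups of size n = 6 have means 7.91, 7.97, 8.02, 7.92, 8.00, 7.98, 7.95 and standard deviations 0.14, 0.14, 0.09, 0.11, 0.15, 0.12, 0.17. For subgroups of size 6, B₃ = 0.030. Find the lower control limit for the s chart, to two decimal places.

s̄ = (0.14 + 0.14 + 0.09 + 0.11 + 0.15 + 0.12 + 0.17) / 7 = 0.1314
LCL_s = B₃·s̄ = 0.030 × 0.1314 = 0.0039

0.00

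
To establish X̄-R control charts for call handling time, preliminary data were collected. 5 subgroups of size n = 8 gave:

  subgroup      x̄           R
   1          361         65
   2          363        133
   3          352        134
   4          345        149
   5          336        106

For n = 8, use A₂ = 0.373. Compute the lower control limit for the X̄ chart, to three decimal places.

307.610

X̄̄ = (361 + 363 + 352 + 345 + 336) / 5 = 1757.0000 / 5 = 351.4000
R̄ = (65 + 133 + 134 + 149 + 106) / 5 = 587.0000 / 5 = 117.4000
LCL = X̄̄ − A₂·R̄ = 351.4000 − 0.373 × 117.4000 = 307.6098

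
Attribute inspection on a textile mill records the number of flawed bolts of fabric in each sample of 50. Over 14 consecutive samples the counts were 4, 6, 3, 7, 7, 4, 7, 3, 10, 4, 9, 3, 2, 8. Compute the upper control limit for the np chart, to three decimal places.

p̄ = Σdᵢ / (k·n) = 77 / (14 × 50) = 0.11000
UCL = np̄ + 3·√(np̄(1−p̄)) = 5.5000 + 3 × √(5.5000×0.89000) = 5.5000 + 3 × 2.2125 = 12.1374

12.137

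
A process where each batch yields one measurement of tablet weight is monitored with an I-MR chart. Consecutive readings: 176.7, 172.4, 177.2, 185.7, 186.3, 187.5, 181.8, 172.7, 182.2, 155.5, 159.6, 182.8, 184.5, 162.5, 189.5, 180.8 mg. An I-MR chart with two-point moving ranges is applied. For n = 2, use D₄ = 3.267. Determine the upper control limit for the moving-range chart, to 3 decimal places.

Moving ranges: 4.3, 4.8, 8.5, 0.6, 1.2, 5.7, 9.1, 9.5, 26.7, 4.1, 23.2, 1.7, 22.0, 27.0, 8.7; M̄R̄ = 157.1000 / 15 = 10.4733
UCL_MR = D₄·M̄R̄ = 3.267 × 10.4733 = 34.2164

34.216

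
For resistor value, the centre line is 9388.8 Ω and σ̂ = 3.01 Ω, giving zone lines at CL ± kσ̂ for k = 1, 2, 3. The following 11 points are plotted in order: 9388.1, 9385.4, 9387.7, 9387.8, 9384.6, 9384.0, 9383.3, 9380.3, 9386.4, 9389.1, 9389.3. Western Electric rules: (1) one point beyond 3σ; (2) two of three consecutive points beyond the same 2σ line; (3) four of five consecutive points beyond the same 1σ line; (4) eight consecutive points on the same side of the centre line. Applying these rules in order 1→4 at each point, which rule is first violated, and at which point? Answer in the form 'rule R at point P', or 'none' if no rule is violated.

rule 3 at point 8

Zone of each point (C = within 1σ̂, B = 1σ̂–2σ̂, A = 2σ̂–3σ̂, * = beyond 3σ̂; sign = side of CL): 1:-C, 2:-B, 3:-C, 4:-C, 5:-B, 6:-B, 7:-B, 8:-A, 9:-C, 10:+C, 11:+C
Rule 3 (four of five consecutive points beyond the same 1σ limit) is satisfied at point 8.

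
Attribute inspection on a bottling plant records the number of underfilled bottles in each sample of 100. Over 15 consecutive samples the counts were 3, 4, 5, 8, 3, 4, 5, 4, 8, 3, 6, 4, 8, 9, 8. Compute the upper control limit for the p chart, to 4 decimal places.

0.1229

p̄ = Σdᵢ / (k·n) = 82 / (15 × 100) = 0.05467
UCL = p̄ + 3·√(p̄(1−p̄)/n) = 0.05467 + 3 × √(0.05467×0.94533/100) = 0.05467 + 3 × 0.02273 = 0.12287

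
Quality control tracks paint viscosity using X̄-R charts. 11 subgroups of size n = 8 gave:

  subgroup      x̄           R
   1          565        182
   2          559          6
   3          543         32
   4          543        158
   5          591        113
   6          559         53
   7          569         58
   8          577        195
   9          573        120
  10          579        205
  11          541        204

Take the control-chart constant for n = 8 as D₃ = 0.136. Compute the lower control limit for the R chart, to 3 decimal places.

16.394

R̄ = (182 + 6 + 32 + 158 + 113 + 53 + 58 + 195 + 120 + 205 + 204) / 11 = 1326.0000 / 11 = 120.5455
LCL_R = D₃·R̄ = 0.136 × 120.5455 = 16.3942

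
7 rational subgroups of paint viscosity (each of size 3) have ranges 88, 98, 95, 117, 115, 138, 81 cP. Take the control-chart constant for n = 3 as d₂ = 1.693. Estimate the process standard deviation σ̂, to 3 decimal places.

R̄ = (88 + 98 + 95 + 117 + 115 + 138 + 81) / 7 = 104.5714
σ̂ = R̄ / d₂ = 104.5714 / 1.693 = 61.7669

61.767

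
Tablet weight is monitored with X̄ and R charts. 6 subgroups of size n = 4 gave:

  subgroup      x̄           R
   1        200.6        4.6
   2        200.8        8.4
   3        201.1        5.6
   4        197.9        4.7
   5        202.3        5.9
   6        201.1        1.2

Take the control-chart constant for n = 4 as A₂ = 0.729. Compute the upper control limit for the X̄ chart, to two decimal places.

204.33

X̄̄ = (200.6 + 200.8 + 201.1 + 197.9 + 202.3 + 201.1) / 6 = 1203.8000 / 6 = 200.6333
R̄ = (4.6 + 8.4 + 5.6 + 4.7 + 5.9 + 1.2) / 6 = 30.4000 / 6 = 5.0667
UCL = X̄̄ + A₂·R̄ = 200.6333 + 0.729 × 5.0667 = 204.3269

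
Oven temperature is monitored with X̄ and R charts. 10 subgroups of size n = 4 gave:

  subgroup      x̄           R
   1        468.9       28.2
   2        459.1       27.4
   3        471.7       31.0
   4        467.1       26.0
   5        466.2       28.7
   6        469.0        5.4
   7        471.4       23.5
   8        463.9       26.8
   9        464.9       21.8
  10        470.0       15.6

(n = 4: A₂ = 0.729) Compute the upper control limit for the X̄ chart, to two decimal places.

X̄̄ = (468.9 + 459.1 + 471.7 + 467.1 + 466.2 + 469.0 + 471.4 + 463.9 + 464.9 + 470.0) / 10 = 4672.2000 / 10 = 467.2200
R̄ = (28.2 + 27.4 + 31.0 + 26.0 + 28.7 + 5.4 + 23.5 + 26.8 + 21.8 + 15.6) / 10 = 234.4000 / 10 = 23.4400
UCL = X̄̄ + A₂·R̄ = 467.2200 + 0.729 × 23.4400 = 484.3078

484.31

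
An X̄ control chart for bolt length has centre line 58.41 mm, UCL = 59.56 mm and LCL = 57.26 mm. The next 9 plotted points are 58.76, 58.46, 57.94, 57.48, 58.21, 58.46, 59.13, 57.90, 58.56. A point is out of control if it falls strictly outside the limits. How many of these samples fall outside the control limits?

All 9 points lie within [57.26, 59.56].

0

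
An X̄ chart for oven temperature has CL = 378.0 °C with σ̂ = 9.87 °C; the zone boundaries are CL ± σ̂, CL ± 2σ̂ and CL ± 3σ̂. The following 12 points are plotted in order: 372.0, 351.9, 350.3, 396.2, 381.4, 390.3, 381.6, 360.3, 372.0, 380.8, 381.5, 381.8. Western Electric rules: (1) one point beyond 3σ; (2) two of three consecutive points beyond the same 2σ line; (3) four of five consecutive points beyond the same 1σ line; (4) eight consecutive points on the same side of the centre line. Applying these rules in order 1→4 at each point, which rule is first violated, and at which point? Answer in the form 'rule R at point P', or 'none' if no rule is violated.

rule 2 at point 3

Zone of each point (C = within 1σ̂, B = 1σ̂–2σ̂, A = 2σ̂–3σ̂, * = beyond 3σ̂; sign = side of CL): 1:-C, 2:-A, 3:-A, 4:+B, 5:+C, 6:+B, 7:+C, 8:-B, 9:-C, 10:+C, 11:+C, 12:+C
Rule 2 (two of three consecutive points beyond the same 2σ limit) is satisfied at point 3.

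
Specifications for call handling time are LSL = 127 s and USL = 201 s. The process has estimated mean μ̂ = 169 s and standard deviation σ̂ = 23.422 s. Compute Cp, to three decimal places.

0.527

Cp = (USL − LSL) / (6σ̂) = (201 − 127) / (6 × 23.422) = 74.0000 / 140.5320 = 0.5266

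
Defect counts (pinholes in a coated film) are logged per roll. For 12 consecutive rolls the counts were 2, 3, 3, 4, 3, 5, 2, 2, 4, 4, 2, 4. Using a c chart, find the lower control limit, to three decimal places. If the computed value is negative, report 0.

0.000

c̄ = (2 + 3 + 3 + 4 + 3 + 5 + 2 + 2 + 4 + 4 + 2 + 4) / 12 = 38 / 12 = 3.1667
LCL = c̄ − 3√c̄ = 3.1667 − 3 × 1.7795 = -2.1719 → 0 (cannot be negative)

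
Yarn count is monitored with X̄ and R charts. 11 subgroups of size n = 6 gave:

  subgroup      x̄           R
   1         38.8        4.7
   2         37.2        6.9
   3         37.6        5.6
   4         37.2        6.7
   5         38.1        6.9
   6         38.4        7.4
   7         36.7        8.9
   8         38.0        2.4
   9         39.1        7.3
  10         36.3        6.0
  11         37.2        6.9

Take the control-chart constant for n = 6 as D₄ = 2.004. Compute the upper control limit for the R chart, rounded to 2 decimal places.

R̄ = (4.7 + 6.9 + 5.6 + 6.7 + 6.9 + 7.4 + 8.9 + 2.4 + 7.3 + 6.0 + 6.9) / 11 = 69.7000 / 11 = 6.3364
UCL_R = D₄·R̄ = 2.004 × 6.3364 = 12.6981

12.70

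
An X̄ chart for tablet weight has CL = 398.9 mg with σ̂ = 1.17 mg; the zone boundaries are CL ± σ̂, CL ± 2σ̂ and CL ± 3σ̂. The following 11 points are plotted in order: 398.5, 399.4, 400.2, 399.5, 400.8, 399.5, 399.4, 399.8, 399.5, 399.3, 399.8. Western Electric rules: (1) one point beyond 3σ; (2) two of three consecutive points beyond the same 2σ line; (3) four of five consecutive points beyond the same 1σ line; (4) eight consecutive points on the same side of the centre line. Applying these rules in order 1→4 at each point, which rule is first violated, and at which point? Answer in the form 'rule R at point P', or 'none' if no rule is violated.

Zone of each point (C = within 1σ̂, B = 1σ̂–2σ̂, A = 2σ̂–3σ̂, * = beyond 3σ̂; sign = side of CL): 1:-C, 2:+C, 3:+B, 4:+C, 5:+B, 6:+C, 7:+C, 8:+C, 9:+C, 10:+C, 11:+C
Rule 4 (eight consecutive points on the same side of the centre line) is satisfied at point 9.

rule 4 at point 9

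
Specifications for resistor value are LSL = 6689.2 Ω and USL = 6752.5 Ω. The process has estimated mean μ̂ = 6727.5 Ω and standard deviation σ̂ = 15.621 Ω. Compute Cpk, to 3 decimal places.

0.533

Cpu = (USL − μ̂) / (3σ̂) = (6752.5 − 6727.5) / (3 × 15.621) = 0.5335; Cpl = (μ̂ − LSL) / (3σ̂) = (6727.5 − 6689.2) / (3 × 15.621) = 0.8173; Cpk = min(Cpu, Cpl) = 0.5335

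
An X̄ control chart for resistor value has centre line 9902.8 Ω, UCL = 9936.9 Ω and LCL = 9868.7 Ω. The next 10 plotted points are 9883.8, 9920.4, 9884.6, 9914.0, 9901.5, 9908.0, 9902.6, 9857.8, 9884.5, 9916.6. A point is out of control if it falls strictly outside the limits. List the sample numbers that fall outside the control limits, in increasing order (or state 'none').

8

Compare each point to [9868.7, 9936.9]: sample 8 = 9857.8 < LCL.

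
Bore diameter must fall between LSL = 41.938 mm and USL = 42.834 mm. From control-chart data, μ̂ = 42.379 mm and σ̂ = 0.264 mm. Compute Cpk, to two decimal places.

Cpu = (USL − μ̂) / (3σ̂) = (42.834 − 42.379) / (3 × 0.264) = 0.5745; Cpl = (μ̂ − LSL) / (3σ̂) = (42.379 − 41.938) / (3 × 0.264) = 0.5568; Cpk = min(Cpu, Cpl) = 0.5568

0.56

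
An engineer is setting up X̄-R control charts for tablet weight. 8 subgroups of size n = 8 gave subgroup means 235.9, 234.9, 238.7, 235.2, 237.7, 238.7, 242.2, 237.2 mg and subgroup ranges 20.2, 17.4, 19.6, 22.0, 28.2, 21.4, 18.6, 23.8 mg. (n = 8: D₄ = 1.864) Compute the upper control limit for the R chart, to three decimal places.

R̄ = (20.2 + 17.4 + 19.6 + 22.0 + 28.2 + 21.4 + 18.6 + 23.8) / 8 = 171.2000 / 8 = 21.4000
UCL_R = D₄·R̄ = 1.864 × 21.4000 = 39.8896

39.890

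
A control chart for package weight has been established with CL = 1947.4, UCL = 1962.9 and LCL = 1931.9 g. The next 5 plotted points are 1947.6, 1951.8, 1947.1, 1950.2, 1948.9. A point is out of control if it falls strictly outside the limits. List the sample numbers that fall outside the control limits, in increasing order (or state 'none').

All 5 points lie within [1931.9, 1962.9].

none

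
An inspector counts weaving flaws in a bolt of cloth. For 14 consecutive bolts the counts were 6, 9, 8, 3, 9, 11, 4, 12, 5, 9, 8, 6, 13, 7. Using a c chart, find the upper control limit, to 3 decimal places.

c̄ = (6 + 9 + 8 + 3 + 9 + 11 + 4 + 12 + 5 + 9 + 8 + 6 + 13 + 7) / 14 = 110 / 14 = 7.8571
UCL = c̄ + 3√c̄ = 7.8571 + 3 × √7.8571 = 7.8571 + 3 × 2.8031 = 16.2663

16.266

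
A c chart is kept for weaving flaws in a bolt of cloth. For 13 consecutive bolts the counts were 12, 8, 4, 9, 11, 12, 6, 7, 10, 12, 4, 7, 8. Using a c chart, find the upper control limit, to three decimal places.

c̄ = (12 + 8 + 4 + 9 + 11 + 12 + 6 + 7 + 10 + 12 + 4 + 7 + 8) / 13 = 110 / 13 = 8.4615
UCL = c̄ + 3√c̄ = 8.4615 + 3 × √8.4615 = 8.4615 + 3 × 2.9089 = 17.1882

17.188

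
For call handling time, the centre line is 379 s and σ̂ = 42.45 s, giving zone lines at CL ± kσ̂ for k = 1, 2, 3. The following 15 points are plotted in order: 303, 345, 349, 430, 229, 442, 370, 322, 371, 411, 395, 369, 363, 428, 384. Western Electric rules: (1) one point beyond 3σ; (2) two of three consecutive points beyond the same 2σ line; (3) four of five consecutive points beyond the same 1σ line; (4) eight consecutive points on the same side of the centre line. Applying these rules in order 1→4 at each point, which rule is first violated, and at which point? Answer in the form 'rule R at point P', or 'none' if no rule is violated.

rule 1 at point 5

Zone of each point (C = within 1σ̂, B = 1σ̂–2σ̂, A = 2σ̂–3σ̂, * = beyond 3σ̂; sign = side of CL): 1:-B, 2:-C, 3:-C, 4:+B, 5:-*, 6:+B, 7:-C, 8:-B, 9:-C, 10:+C, 11:+C, 12:-C, 13:-C, 14:+B, 15:+C
Rule 1 (one point beyond the 3σ limits) is satisfied at point 5.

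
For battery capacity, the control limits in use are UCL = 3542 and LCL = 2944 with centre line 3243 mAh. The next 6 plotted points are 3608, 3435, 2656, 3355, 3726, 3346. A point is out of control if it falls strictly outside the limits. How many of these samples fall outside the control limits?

3

Compare each point to [2944, 3542]: sample 1 = 3608 > UCL; sample 3 = 2656 < LCL; sample 5 = 3726 > UCL.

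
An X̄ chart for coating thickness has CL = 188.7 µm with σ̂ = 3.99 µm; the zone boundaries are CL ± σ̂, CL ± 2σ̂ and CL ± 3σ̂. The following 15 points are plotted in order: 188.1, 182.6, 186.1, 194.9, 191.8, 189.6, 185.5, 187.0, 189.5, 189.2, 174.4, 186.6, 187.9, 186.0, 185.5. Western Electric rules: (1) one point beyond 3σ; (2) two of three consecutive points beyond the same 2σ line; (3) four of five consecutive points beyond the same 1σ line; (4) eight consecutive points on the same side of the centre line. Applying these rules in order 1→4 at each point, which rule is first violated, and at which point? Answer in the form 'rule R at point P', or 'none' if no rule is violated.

Zone of each point (C = within 1σ̂, B = 1σ̂–2σ̂, A = 2σ̂–3σ̂, * = beyond 3σ̂; sign = side of CL): 1:-C, 2:-B, 3:-C, 4:+B, 5:+C, 6:+C, 7:-C, 8:-C, 9:+C, 10:+C, 11:-*, 12:-C, 13:-C, 14:-C, 15:-C
Rule 1 (one point beyond the 3σ limits) is satisfied at point 11.

rule 1 at point 11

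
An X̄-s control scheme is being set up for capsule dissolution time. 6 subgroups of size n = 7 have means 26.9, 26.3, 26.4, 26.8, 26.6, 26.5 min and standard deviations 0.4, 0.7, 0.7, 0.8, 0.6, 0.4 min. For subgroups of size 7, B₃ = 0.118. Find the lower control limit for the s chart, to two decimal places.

0.07

s̄ = (0.4 + 0.7 + 0.7 + 0.8 + 0.6 + 0.4) / 6 = 0.6000
LCL_s = B₃·s̄ = 0.118 × 0.6000 = 0.0708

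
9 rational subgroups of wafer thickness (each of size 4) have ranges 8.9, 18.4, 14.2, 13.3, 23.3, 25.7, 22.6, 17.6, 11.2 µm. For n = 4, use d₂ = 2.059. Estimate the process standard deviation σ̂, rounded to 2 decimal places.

R̄ = (8.9 + 18.4 + 14.2 + 13.3 + 23.3 + 25.7 + 22.6 + 17.6 + 11.2) / 9 = 17.2444
σ̂ = R̄ / d₂ = 17.2444 / 2.059 = 8.3752

8.38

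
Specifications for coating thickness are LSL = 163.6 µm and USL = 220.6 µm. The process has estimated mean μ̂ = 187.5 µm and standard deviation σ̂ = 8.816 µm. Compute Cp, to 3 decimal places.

Cp = (USL − LSL) / (6σ̂) = (220.6 − 163.6) / (6 × 8.816) = 57.0000 / 52.8960 = 1.0776

1.078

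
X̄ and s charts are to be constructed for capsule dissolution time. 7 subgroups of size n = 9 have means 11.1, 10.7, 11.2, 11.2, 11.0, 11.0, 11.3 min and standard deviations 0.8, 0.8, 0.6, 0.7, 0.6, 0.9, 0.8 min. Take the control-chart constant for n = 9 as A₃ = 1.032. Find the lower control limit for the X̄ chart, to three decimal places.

10.305

X̄̄ = (11.1 + 10.7 + 11.2 + 11.2 + 11.0 + 11.0 + 11.3) / 7 = 11.0714
s̄ = (0.8 + 0.8 + 0.6 + 0.7 + 0.6 + 0.9 + 0.8) / 7 = 0.7429
LCL = X̄̄ − A₃·s̄ = 11.0714 − 1.032 × 0.7429 = 10.3048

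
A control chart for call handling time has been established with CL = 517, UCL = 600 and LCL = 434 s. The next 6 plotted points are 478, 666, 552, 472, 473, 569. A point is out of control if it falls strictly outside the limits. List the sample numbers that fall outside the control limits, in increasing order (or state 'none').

2

Compare each point to [434, 600]: sample 2 = 666 > UCL.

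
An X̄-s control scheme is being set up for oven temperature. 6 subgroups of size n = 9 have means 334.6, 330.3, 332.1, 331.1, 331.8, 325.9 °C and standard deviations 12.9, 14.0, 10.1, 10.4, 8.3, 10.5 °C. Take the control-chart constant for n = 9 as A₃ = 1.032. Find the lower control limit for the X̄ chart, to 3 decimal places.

319.580

X̄̄ = (334.6 + 330.3 + 332.1 + 331.1 + 331.8 + 325.9) / 6 = 330.9667
s̄ = (12.9 + 14.0 + 10.1 + 10.4 + 8.3 + 10.5) / 6 = 11.0333
LCL = X̄̄ − A₃·s̄ = 330.9667 − 1.032 × 11.0333 = 319.5803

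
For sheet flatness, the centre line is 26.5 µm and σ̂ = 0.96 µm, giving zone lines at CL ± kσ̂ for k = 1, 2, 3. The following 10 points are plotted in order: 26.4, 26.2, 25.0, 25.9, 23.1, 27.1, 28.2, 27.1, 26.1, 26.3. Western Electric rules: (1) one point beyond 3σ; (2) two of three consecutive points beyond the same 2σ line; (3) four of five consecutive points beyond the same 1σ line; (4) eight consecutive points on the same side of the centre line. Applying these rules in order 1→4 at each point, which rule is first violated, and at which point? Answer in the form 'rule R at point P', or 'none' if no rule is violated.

Zone of each point (C = within 1σ̂, B = 1σ̂–2σ̂, A = 2σ̂–3σ̂, * = beyond 3σ̂; sign = side of CL): 1:-C, 2:-C, 3:-B, 4:-C, 5:-*, 6:+C, 7:+B, 8:+C, 9:-C, 10:-C
Rule 1 (one point beyond the 3σ limits) is satisfied at point 5.

rule 1 at point 5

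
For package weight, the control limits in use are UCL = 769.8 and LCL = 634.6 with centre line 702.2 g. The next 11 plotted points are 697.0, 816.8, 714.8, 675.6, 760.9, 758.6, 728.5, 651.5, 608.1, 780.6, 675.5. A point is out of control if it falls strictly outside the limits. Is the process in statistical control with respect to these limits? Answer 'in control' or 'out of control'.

Compare each point to [634.6, 769.8]: sample 2 = 816.8 > UCL; sample 9 = 608.1 < LCL; sample 10 = 780.6 > UCL.

out of control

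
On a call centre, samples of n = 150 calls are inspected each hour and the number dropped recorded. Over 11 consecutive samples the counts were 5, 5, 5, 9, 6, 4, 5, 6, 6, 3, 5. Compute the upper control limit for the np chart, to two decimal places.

p̄ = Σdᵢ / (k·n) = 59 / (11 × 150) = 0.03576
UCL = np̄ + 3·√(np̄(1−p̄)) = 5.3636 + 3 × √(5.3636×0.96424) = 5.3636 + 3 × 2.2742 = 12.1861

12.19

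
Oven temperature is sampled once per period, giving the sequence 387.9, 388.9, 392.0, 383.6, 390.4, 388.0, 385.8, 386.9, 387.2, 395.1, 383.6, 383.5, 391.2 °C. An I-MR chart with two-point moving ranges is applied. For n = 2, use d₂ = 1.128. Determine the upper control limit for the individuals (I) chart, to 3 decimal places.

399.643

X̄ = (387.9 + 388.9 + 392.0 + 383.6 + 390.4 + 388.0 + 385.8 + 386.9 + 387.2 + 395.1 + 383.6 + 383.5 + 391.2) / 13 = 388.0077
Moving ranges: 1.0, 3.1, 8.4, 6.8, 2.4, 2.2, 1.1, 0.3, 7.9, 11.5, 0.1, 7.7; M̄R̄ = 52.5000 / 12 = 4.3750
UCL = X̄ + 3·M̄R̄/d₂ = 388.0077 + 3 × 4.3750 / 1.128 = 399.6433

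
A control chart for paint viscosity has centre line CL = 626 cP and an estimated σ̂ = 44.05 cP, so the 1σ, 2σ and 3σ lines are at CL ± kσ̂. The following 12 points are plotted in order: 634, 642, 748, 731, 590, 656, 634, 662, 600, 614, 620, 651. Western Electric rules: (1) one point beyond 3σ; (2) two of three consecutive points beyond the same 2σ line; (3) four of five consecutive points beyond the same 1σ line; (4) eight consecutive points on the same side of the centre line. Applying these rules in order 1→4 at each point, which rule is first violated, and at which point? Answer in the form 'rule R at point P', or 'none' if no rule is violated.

rule 2 at point 4

Zone of each point (C = within 1σ̂, B = 1σ̂–2σ̂, A = 2σ̂–3σ̂, * = beyond 3σ̂; sign = side of CL): 1:+C, 2:+C, 3:+A, 4:+A, 5:-C, 6:+C, 7:+C, 8:+C, 9:-C, 10:-C, 11:-C, 12:+C
Rule 2 (two of three consecutive points beyond the same 2σ limit) is satisfied at point 4.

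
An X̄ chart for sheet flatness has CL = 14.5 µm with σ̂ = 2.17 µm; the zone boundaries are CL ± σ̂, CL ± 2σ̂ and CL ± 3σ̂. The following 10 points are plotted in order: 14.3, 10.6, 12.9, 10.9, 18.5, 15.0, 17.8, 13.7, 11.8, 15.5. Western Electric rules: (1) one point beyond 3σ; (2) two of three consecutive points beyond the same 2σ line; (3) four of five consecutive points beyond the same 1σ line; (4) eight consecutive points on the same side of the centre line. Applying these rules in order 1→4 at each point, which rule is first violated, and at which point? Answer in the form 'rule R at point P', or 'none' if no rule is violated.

Zone of each point (C = within 1σ̂, B = 1σ̂–2σ̂, A = 2σ̂–3σ̂, * = beyond 3σ̂; sign = side of CL): 1:-C, 2:-B, 3:-C, 4:-B, 5:+B, 6:+C, 7:+B, 8:-C, 9:-B, 10:+C
No rule fires across all 10 points.

none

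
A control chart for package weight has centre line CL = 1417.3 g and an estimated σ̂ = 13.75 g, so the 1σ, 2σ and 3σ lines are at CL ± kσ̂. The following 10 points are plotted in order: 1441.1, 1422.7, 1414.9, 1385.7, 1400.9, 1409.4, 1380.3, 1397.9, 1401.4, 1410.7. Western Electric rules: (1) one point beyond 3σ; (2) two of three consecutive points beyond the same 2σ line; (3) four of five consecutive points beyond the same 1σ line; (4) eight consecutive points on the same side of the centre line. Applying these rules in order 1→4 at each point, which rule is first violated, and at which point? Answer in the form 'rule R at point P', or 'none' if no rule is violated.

Zone of each point (C = within 1σ̂, B = 1σ̂–2σ̂, A = 2σ̂–3σ̂, * = beyond 3σ̂; sign = side of CL): 1:+B, 2:+C, 3:-C, 4:-A, 5:-B, 6:-C, 7:-A, 8:-B, 9:-B, 10:-C
Rule 3 (four of five consecutive points beyond the same 1σ limit) is satisfied at point 8.

rule 3 at point 8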